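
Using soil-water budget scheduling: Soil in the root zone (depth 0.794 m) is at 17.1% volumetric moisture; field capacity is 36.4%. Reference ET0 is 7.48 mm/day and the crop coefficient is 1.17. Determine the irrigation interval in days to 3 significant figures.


Approach: apply soil-water budget scheduling, SMD = (FC-theta)/100*depth*1000; ETc = ET0*Kc; interval = SMD/ETc.
Step 1 — soil moisture deficit:
  SMD = (36.4 - 17.1)/100 * 0.794 * 1000 = 153.24 mm
Step 2 — daily crop ET (ETc = ET0*Kc):
  ETc = 7.48 * 1.17 = 8.7516 mm/day
Step 3 — irrigation interval (SMD/ETc):
  interval = 153.24 / 8.7516 = 17.5 days
Therefore the irrigation interval = 17.5 days.


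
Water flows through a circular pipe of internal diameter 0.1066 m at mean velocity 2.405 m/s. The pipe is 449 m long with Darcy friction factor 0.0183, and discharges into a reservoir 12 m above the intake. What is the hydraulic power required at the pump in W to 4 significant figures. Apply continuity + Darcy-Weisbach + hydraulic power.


Approach: apply continuity + Darcy-Weisbach + hydraulic power, Q = A*v; hf = f*(L/D)*(v^2/(2g)); H = static + hf; P = rho*g*Q*H.
Step 1 — flow rate (continuity, Q = A*v):
  A = pi*(0.1066/2)^2 = 0.00892492 m^2
  Q = 0.00892492 * 2.405 = 0.0214644 m^3/s
Step 2 — friction head loss (Darcy-Weisbach):
  hf = 0.0183 * (449/0.1066) * (2.405^2 / (2*9.81))
  hf = 22.7233 m
Step 3 — total head: H = 12 + 22.7233 = 34.7233 m
Step 4 — hydraulic power (P = rho*g*Q*H):
  P = 1000 * 9.81 * 0.0214644 * 34.7233 = 7312 W
Therefore the hydraulic power required at the pump = 7312 W.


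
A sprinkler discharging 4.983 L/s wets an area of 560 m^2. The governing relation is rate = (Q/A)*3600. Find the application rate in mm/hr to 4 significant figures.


rate = (4.983 / 560) * 3600 = 32.03 mm/hr
Therefore the application rate = 32.03 mm/hr.


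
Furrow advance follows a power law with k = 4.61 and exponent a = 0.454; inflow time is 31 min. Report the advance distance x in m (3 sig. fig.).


Approach: apply the power-law advance function, x = k*t^a.
x = 4.61 * 31^0.454 = 21.9 m
Therefore the advance distance x = 21.9 m.


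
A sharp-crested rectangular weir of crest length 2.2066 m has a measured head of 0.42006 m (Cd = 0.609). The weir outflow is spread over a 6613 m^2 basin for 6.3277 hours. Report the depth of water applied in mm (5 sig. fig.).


Approach: apply the rectangular weir equation with a volume-to-depth conversion, Q = (2/3)*Cd*L*sqrt(2g)*H^1.5; d = Q*t/A * 1000.
Step 1 — weir discharge:
  Q = (2/3)*0.609*2.2066*sqrt(2*9.81)*0.42006^1.5 = 1.080354 m^3/s
Step 2 — volume: V = 1.080354 * 6.3277*3600 = 24610.16 m^3
Step 3 — depth: d = V/A * 1000 = 24610.16/6613 * 1000 = 3721.5 mm
Therefore the depth of water applied = 3721.5 mm.


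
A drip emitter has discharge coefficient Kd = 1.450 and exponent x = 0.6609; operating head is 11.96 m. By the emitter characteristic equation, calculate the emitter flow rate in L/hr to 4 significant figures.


Approach: apply the emitter characteristic equation, q = Kd * h^x.
q = 1.450 * 11.96^0.6609 = 7.476 L/hr
Therefore the emitter flow rate = 7.476 L/hr.


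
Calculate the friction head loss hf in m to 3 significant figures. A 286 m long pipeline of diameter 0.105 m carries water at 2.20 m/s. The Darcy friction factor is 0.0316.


Approach: apply the Darcy-Weisbach equation, hf = f*(L/D)*(v^2/(2g)).
hf = 0.0316 * (286/0.105) * (2.20^2 / (2*9.81))
hf = 21.2 m
Therefore the friction head loss hf = 21.2 m.


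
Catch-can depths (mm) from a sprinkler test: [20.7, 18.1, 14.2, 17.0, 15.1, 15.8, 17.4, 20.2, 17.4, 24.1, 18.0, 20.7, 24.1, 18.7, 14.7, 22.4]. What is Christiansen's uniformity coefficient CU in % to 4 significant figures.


Approach: apply Christiansen's uniformity coefficient, CU = (1 - mean_abs_deviation/mean)*100.
mean = 18.6625 mm
mean |d_i - mean| = 2.53281 mm
CU = (1 - 2.53281/18.6625)*100 = 86.43 %
Therefore Christiansen's uniformity coefficient CU = 86.43 %.


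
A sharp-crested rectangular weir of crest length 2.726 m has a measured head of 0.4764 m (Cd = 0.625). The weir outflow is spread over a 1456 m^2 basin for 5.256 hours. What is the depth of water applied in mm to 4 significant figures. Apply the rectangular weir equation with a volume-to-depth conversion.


Approach: apply the rectangular weir equation with a volume-to-depth conversion, Q = (2/3)*Cd*L*sqrt(2g)*H^1.5; d = Q*t/A * 1000.
Step 1 — weir discharge:
  Q = (2/3)*0.625*2.726*sqrt(2*9.81)*0.4764^1.5 = 1.65433 m^3/s
Step 2 — volume: V = 1.65433 * 5.256*3600 = 31302.5 m^3
Step 3 — depth: d = V/A * 1000 = 31302.5/1456 * 1000 = 21500 mm
Therefore the depth of water applied = 21500 mm.


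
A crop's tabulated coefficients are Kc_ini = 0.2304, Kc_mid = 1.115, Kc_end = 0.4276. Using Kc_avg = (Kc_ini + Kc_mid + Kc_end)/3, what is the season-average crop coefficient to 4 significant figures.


Kc_avg = (0.2304 + 1.115 + 0.4276)/3 = 0.5910
Therefore the season-average crop coefficient = 0.5910.


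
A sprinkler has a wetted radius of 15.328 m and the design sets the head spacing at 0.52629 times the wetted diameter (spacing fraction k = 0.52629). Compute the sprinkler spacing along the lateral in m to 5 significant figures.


Approach: apply the sprinkler spacing rule (spacing as a fraction of wetted diameter), S = k*(2*R).
S = 0.52629 * (2 * 15.328) = 16.134 m
Therefore the sprinkler spacing along the lateral = 16.134 m.


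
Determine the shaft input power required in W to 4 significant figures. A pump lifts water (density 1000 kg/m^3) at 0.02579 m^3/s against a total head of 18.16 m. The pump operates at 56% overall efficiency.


Approach: apply hydraulic power then efficiency conversion, P = rho*g*Q*H; P_in = P/eta.
Step 1 — hydraulic power (P = rho*g*Q*H):
  P = 1000 * 9.81 * 0.02579 * 18.16 = 4594.48 W
Step 2 — input power: P_in = P/eta = 4594.48 / 0.56 = 8204 W
Therefore the shaft input power required = 8204 W.


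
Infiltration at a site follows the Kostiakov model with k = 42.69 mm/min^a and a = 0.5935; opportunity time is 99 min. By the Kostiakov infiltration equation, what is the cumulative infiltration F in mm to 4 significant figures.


Approach: apply the Kostiakov infiltration equation, F = k*t^a.
F = 42.69 * 99^0.5935 = 652.7 mm
Therefore the cumulative infiltration F = 652.7 mm.


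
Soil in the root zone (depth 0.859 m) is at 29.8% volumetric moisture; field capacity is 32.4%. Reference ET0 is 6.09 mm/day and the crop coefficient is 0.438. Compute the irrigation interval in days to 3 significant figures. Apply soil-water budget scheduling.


Approach: apply soil-water budget scheduling, SMD = (FC-theta)/100*depth*1000; ETc = ET0*Kc; interval = SMD/ETc.
Step 1 — soil moisture deficit:
  SMD = (32.4 - 29.8)/100 * 0.859 * 1000 = 22.334 mm
Step 2 — daily crop ET (ETc = ET0*Kc):
  ETc = 6.09 * 0.438 = 2.6674 mm/day
Step 3 — irrigation interval (SMD/ETc):
  interval = 22.334 / 2.6674 = 8.37 days
Therefore the irrigation interval = 8.37 days.


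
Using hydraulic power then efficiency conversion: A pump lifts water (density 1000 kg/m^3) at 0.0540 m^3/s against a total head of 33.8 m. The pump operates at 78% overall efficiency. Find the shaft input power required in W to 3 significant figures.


Approach: apply hydraulic power then efficiency conversion, P = rho*g*Q*H; P_in = P/eta.
Step 1 — hydraulic power (P = rho*g*Q*H):
  P = 1000 * 9.81 * 0.0540 * 33.8 = 17905 W
Step 2 — input power: P_in = P/eta = 17905 / 0.78 = 23000 W
Therefore the shaft input power required = 23000 W.


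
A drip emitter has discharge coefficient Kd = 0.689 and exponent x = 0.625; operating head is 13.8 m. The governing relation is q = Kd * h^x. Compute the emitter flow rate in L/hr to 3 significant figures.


q = 0.689 * 13.8^0.625 = 3.55 L/hr
Therefore the emitter flow rate = 3.55 L/hr.


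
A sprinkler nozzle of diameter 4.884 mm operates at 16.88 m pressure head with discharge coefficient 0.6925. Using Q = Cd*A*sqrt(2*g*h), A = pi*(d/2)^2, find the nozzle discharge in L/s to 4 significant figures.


A = pi*(4.884e-3/2)^2 = 1.87345e-05 m^2
Q = 0.6925 * 1.87345e-05 * sqrt(2*9.81*16.88) * 1000 = 0.2361 L/s
Therefore the nozzle discharge = 0.2361 L/s.


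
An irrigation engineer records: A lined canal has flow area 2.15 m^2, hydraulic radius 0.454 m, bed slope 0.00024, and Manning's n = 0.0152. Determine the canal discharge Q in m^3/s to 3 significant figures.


Approach: apply Manning's equation, Q = (1/n)*A*R^(2/3)*S^(1/2).
Q = (1/0.0152) * 2.15 * 0.454^(2/3) * 0.00024^(1/2) = 1.29 m^3/s
Therefore the canal discharge Q = 1.29 m^3/s.


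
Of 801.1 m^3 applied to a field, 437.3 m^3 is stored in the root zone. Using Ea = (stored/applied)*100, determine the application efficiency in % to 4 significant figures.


Ea = (437.3/801.1)*100 = 54.59 %
Therefore the application efficiency = 54.59 %.


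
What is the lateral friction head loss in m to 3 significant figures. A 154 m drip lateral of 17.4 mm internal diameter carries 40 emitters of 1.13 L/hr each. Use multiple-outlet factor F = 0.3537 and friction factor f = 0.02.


Approach: apply Darcy-Weisbach with the multiple-outlet F-factor, Q = n*q/(3600*1000) m^3/s; v = Q/A; hf = F*f*(L/D)*(v^2/(2g)).
Q = 40*1.13/(3600*1000) = 1.2556e-05 m^3/s
A = pi*(17.4e-3/2)^2 = 2.3779e-04 m^2, so v = Q/A = 0.052802 m/s
hf = 0.3537*0.02*(154/0.0174)*(0.052802^2/(2*9.81)) = 0.00890 m
Therefore the lateral friction head loss = 0.00890 m.


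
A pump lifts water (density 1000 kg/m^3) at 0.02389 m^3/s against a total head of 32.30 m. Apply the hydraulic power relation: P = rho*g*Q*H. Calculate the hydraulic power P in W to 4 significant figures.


P = 1000 * 9.81 * 0.02389 * 32.30 = 7570 W
Therefore the hydraulic power P = 7570 W.


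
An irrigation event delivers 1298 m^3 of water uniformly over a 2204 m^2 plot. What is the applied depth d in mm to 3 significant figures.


Approach: apply depth from volume over area, d = (V/A)*1000.
d = (1298 / 2204) * 1000 = 589 mm
Therefore the applied depth d = 589 mm.


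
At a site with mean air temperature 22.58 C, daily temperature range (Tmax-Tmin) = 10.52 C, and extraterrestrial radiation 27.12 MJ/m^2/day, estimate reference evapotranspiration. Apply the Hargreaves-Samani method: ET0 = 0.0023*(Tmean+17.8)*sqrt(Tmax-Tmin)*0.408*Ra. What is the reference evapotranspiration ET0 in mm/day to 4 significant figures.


ET0 = 0.0023*(22.58+17.8)*sqrt(10.52)*0.408*27.12 = 3.333 mm/day
Therefore the reference evapotranspiration ET0 = 3.333 mm/day.


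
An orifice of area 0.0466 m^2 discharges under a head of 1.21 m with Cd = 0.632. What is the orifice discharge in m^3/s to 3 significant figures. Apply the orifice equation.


Approach: apply the orifice equation, Q = Cd*A*sqrt(2*g*h).
Q = 0.632 * 0.0466 * sqrt(2*9.81*1.21) = 0.143 m^3/s
Therefore the orifice discharge = 0.143 m^3/s.


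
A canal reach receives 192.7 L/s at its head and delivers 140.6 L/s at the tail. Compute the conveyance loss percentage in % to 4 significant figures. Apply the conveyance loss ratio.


Approach: apply the conveyance loss ratio, loss% = ((Q_head - Q_tail)/Q_head)*100.
loss = ((192.7 - 140.6)/192.7)*100 = 27.04 %
Therefore the conveyance loss percentage = 27.04 %.


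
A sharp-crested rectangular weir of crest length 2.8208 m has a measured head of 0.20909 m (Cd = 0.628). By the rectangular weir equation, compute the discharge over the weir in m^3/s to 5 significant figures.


Approach: apply the rectangular weir equation, Q = (2/3)*Cd*L*sqrt(2g)*H^1.5.
Q = (2/3)*0.628*2.8208*sqrt(2*9.81)*0.20909^1.5 = 0.50014 m^3/s
Therefore the discharge over the weir = 0.50014 m^3/s.


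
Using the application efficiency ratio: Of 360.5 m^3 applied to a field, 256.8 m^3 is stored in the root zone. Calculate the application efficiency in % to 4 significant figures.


Approach: apply the application efficiency ratio, Ea = (stored/applied)*100.
Ea = (256.8/360.5)*100 = 71.23 %
Therefore the application efficiency = 71.23 %.


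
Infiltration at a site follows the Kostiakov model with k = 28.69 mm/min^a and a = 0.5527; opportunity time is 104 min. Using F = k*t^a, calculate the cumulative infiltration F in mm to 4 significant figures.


F = 28.69 * 104^0.5527 = 373.7 mm
Therefore the cumulative infiltration F = 373.7 mm.


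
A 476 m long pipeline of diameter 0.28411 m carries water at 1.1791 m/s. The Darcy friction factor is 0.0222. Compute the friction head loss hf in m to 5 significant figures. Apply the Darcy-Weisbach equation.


Approach: apply the Darcy-Weisbach equation, hf = f*(L/D)*(v^2/(2g)).
hf = 0.0222 * (476/0.28411) * (1.1791^2 / (2*9.81))
hf = 2.6356 m
Therefore the friction head loss hf = 2.6356 m.


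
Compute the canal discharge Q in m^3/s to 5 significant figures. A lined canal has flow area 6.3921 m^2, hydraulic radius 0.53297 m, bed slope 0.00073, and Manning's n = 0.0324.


Approach: apply Manning's equation, Q = (1/n)*A*R^(2/3)*S^(1/2).
Q = (1/0.0324) * 6.3921 * 0.53297^(2/3) * 0.00073^(1/2) = 3.5040 m^3/s
Therefore the canal discharge Q = 3.5040 m^3/s.


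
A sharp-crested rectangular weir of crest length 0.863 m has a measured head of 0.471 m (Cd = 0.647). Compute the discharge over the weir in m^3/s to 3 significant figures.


Approach: apply the rectangular weir equation, Q = (2/3)*Cd*L*sqrt(2g)*H^1.5.
Q = (2/3)*0.647*0.863*sqrt(2*9.81)*0.471^1.5 = 0.533 m^3/s
Therefore the discharge over the weir = 0.533 m^3/s.


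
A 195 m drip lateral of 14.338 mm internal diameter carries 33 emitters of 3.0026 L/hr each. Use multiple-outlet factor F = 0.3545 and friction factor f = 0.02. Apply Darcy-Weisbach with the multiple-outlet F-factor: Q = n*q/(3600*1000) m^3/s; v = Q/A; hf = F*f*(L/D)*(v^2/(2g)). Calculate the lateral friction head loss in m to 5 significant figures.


Q = 33*3.0026/(3600*1000) = 2.752383e-05 m^3/s
A = pi*(14.338e-3/2)^2 = 1.614608e-04 m^2, so v = Q/A = 0.1704676 m/s
hf = 0.3545*0.02*(195/0.014338)*(0.1704676^2/(2*9.81)) = 0.14282 m
Therefore the lateral friction head loss = 0.14282 m.


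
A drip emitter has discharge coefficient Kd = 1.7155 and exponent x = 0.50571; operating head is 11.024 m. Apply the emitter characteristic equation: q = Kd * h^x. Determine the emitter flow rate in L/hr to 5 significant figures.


q = 1.7155 * 11.024^0.50571 = 5.7745 L/hr
Therefore the emitter flow rate = 5.7745 L/hr.


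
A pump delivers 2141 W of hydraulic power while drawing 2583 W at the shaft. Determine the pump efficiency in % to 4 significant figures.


Approach: apply the efficiency ratio, eta = (P_out/P_in)*100.
eta = (2141 / 2583) * 100 = 82.89 %
Therefore the pump efficiency = 82.89 %.


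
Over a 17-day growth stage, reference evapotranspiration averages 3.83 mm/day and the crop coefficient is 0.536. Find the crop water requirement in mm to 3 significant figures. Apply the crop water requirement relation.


Approach: apply the crop water requirement relation, CWR = ET0 * Kc * days.
CWR = 3.83 * 0.536 * 17 = 34.9 mm
Therefore the crop water requirement = 34.9 mm.


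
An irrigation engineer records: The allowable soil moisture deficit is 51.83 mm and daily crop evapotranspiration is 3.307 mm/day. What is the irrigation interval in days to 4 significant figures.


Approach: apply the irrigation interval relation, interval = SMD / ETc.
interval = 51.83 / 3.307 = 15.67 days
Therefore the irrigation interval = 15.67 days.


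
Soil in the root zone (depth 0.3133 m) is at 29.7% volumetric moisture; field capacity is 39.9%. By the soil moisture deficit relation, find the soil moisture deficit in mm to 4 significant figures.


Approach: apply the soil moisture deficit relation, SMD = (FC - theta)/100 * depth * 1000.
SMD = (39.9 - 29.7)/100 * 0.3133 * 1000 = 31.96 mm
Therefore the soil moisture deficit = 31.96 mm.


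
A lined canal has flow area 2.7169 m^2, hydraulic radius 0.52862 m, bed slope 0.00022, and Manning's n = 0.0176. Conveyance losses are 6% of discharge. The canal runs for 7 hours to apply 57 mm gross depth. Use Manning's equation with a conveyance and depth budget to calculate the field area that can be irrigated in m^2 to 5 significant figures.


Approach: apply Manning's equation with a conveyance and depth budget, Q = (1/n)*A*R^(2/3)*S^(1/2); Q_field = Q*(1-loss); Area = Q_field*t/(d/1000).
Step 1 — canal discharge (Manning's equation):
  Q = (1/0.0176) * 2.7169 * 0.52862^(2/3) * 0.00022^(1/2) = 1.496930 m^3/s
Step 2 — delivered flow: Q_field = 1.496930*(1 - 6/100) = 1.407114 m^3/s
Step 3 — volume delivered: V = 1.407114 * 7*3600 = 35459.27 m^3
Step 4 — area served: A = V / (depth/1000) = 35459.27 / 0.057 = 622090 m^2
Therefore the field area that can be irrigated = 622090 m^2.


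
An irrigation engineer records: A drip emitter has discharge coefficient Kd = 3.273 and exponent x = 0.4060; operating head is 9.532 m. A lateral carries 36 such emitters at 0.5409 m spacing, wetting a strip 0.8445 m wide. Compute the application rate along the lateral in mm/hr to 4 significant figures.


Approach: apply the emitter equation with a lateral mass balance, q = Kd*h^x; Q = n*q; rate = Q/(n*spacing*width).
Step 1 — single emitter flow (q = Kd*h^x):
  q = 3.273 * 9.532^0.4060 = 8.17513 L/hr
Step 2 — total lateral flow: Q = 36 * 8.17513 = 294.305 L/hr
Step 3 — wetted area: A = 36 * 0.5409 * 0.8445 = 16.4444 m^2
Step 4 — application rate: Q/A = 294.305/16.4444 = 17.90 mm/hr
Therefore the application rate along the lateral = 17.90 mm/hr.


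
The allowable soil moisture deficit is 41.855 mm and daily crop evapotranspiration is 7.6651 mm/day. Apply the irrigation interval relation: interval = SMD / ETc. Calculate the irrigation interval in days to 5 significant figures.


interval = 41.855 / 7.6651 = 5.4605 days
Therefore the irrigation interval = 5.4605 days.


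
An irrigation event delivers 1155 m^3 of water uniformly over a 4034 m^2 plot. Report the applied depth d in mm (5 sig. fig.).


Approach: apply depth from volume over area, d = (V/A)*1000.
d = (1155 / 4034) * 1000 = 286.32 mm
Therefore the applied depth d = 286.32 mm.


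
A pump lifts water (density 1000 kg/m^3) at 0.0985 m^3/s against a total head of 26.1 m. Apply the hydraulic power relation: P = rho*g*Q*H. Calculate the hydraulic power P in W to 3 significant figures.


P = 1000 * 9.81 * 0.0985 * 26.1 = 25200 W
Therefore the hydraulic power P = 25200 W.


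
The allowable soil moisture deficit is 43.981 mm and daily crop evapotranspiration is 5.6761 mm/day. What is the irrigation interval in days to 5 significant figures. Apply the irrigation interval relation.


Approach: apply the irrigation interval relation, interval = SMD / ETc.
interval = 43.981 / 5.6761 = 7.7485 days
Therefore the irrigation interval = 7.7485 days.


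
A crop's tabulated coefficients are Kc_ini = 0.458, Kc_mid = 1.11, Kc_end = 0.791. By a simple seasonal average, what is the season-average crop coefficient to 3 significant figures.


Approach: apply a simple seasonal average, Kc_avg = (Kc_ini + Kc_mid + Kc_end)/3.
Kc_avg = (0.458 + 1.11 + 0.791)/3 = 0.786
Therefore the season-average crop coefficient = 0.786.


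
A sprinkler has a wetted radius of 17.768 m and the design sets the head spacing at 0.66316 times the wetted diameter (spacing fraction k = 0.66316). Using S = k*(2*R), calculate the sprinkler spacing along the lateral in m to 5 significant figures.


S = 0.66316 * (2 * 17.768) = 23.566 m
Therefore the sprinkler spacing along the lateral = 23.566 m.


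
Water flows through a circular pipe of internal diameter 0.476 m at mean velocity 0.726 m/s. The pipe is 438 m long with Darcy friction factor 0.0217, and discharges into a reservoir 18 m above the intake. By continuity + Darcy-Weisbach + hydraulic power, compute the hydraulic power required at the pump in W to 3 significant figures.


Approach: apply continuity + Darcy-Weisbach + hydraulic power, Q = A*v; hf = f*(L/D)*(v^2/(2g)); H = static + hf; P = rho*g*Q*H.
Step 1 — flow rate (continuity, Q = A*v):
  A = pi*(0.476/2)^2 = 0.17795 m^2
  Q = 0.17795 * 0.726 = 0.12919 m^3/s
Step 2 — friction head loss (Darcy-Weisbach):
  hf = 0.0217 * (438/0.476) * (0.726^2 / (2*9.81))
  hf = 0.53642 m
Step 3 — total head: H = 18 + 0.53642 = 18.536 m
Step 4 — hydraulic power (P = rho*g*Q*H):
  P = 1000 * 9.81 * 0.12919 * 18.536 = 23500 W
Therefore the hydraulic power required at the pump = 23500 W.


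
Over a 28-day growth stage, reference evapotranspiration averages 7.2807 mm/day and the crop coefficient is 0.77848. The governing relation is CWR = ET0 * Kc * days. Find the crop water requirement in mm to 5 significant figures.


CWR = 7.2807 * 0.77848 * 28 = 158.70 mm
Therefore the crop water requirement = 158.70 mm.


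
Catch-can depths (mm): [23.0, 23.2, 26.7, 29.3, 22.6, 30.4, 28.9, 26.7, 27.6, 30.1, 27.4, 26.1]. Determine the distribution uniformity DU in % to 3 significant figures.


Approach: apply the low-quarter distribution uniformity, DU = (mean of lowest quarter of readings / overall mean)*100.
sorted lowest 3 of 12: [22.6, 23.0, 23.2] -> mean = 22.933 mm
overall mean = 26.833 mm
DU = (22.933/26.833)*100 = 85.5 %
Therefore the distribution uniformity DU = 85.5 %.


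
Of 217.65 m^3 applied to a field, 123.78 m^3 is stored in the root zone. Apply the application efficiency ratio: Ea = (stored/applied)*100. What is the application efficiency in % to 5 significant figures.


Ea = (123.78/217.65)*100 = 56.871 %
Therefore the application efficiency = 56.871 %.


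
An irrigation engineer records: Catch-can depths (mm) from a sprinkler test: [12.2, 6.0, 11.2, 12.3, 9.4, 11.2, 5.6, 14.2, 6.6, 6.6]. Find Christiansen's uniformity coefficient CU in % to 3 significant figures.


Approach: apply Christiansen's uniformity coefficient, CU = (1 - mean_abs_deviation/mean)*100.
mean = 9.5300 mm
mean |d_i - mean| = 2.6900 mm
CU = (1 - 2.6900/9.5300)*100 = 71.8 %
Therefore Christiansen's uniformity coefficient CU = 71.8 %.


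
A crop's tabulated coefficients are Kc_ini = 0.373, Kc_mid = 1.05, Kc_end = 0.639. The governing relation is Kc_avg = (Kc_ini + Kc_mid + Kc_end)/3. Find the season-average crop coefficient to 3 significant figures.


Kc_avg = (0.373 + 1.05 + 0.639)/3 = 0.687
Therefore the season-average crop coefficient = 0.687.


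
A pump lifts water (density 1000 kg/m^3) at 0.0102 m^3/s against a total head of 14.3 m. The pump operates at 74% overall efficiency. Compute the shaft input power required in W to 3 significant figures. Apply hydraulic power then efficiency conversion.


Approach: apply hydraulic power then efficiency conversion, P = rho*g*Q*H; P_in = P/eta.
Step 1 — hydraulic power (P = rho*g*Q*H):
  P = 1000 * 9.81 * 0.0102 * 14.3 = 1430.9 W
Step 2 — input power: P_in = P/eta = 1430.9 / 0.74 = 1930 W
Therefore the shaft input power required = 1930 W.


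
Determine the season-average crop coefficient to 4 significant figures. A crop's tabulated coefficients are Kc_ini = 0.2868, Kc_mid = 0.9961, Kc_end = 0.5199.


Approach: apply a simple seasonal average, Kc_avg = (Kc_ini + Kc_mid + Kc_end)/3.
Kc_avg = (0.2868 + 0.9961 + 0.5199)/3 = 0.6009
Therefore the season-average crop coefficient = 0.6009.


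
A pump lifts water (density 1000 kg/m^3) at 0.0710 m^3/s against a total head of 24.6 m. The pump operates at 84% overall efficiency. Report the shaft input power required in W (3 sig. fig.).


Approach: apply hydraulic power then efficiency conversion, P = rho*g*Q*H; P_in = P/eta.
Step 1 — hydraulic power (P = rho*g*Q*H):
  P = 1000 * 9.81 * 0.0710 * 24.6 = 17134 W
Step 2 — input power: P_in = P/eta = 17134 / 0.84 = 20400 W
Therefore the shaft input power required = 20400 W.


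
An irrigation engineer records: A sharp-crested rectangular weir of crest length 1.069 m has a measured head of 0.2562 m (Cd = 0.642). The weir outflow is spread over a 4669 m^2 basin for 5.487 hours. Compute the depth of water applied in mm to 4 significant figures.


Approach: apply the rectangular weir equation with a volume-to-depth conversion, Q = (2/3)*Cd*L*sqrt(2g)*H^1.5; d = Q*t/A * 1000.
Step 1 — weir discharge:
  Q = (2/3)*0.642*1.069*sqrt(2*9.81)*0.2562^1.5 = 0.262809 m^3/s
Step 2 — volume: V = 0.262809 * 5.487*3600 = 5191.31 m^3
Step 3 — depth: d = V/A * 1000 = 5191.31/4669 * 1000 = 1112 mm
Therefore the depth of water applied = 1112 mm.


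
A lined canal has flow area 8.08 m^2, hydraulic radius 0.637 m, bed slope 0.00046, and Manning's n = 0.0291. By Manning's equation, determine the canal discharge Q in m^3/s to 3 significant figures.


Approach: apply Manning's equation, Q = (1/n)*A*R^(2/3)*S^(1/2).
Q = (1/0.0291) * 8.08 * 0.637^(2/3) * 0.00046^(1/2) = 4.41 m^3/s
Therefore the canal discharge Q = 4.41 m^3/s.


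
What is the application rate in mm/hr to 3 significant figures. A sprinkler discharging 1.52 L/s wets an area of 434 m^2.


Approach: apply the application rate relation, rate = (Q/A)*3600.
rate = (1.52 / 434) * 3600 = 12.6 mm/hr
Therefore the application rate = 12.6 mm/hr.


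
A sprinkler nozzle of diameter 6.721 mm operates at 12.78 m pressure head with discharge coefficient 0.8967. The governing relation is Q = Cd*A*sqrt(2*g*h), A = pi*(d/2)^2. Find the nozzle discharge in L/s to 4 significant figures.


A = pi*(6.721e-3/2)^2 = 3.54779e-05 m^2
Q = 0.8967 * 3.54779e-05 * sqrt(2*9.81*12.78) * 1000 = 0.5038 L/s
Therefore the nozzle discharge = 0.5038 L/s.


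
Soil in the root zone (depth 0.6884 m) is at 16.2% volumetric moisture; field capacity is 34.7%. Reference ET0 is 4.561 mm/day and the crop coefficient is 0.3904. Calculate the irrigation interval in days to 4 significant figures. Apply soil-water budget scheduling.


Approach: apply soil-water budget scheduling, SMD = (FC-theta)/100*depth*1000; ETc = ET0*Kc; interval = SMD/ETc.
Step 1 — soil moisture deficit:
  SMD = (34.7 - 16.2)/100 * 0.6884 * 1000 = 127.354 mm
Step 2 — daily crop ET (ETc = ET0*Kc):
  ETc = 4.561 * 0.3904 = 1.78061 mm/day
Step 3 — irrigation interval (SMD/ETc):
  interval = 127.354 / 1.78061 = 71.52 days
Therefore the irrigation interval = 71.52 days.


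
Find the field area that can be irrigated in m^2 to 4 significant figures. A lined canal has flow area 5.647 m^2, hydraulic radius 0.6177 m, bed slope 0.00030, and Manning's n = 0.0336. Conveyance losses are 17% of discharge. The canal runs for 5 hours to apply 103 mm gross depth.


Approach: apply Manning's equation with a conveyance and depth budget, Q = (1/n)*A*R^(2/3)*S^(1/2); Q_field = Q*(1-loss); Area = Q_field*t/(d/1000).
Step 1 — canal discharge (Manning's equation):
  Q = (1/0.0336) * 5.647 * 0.6177^(2/3) * 0.00030^(1/2) = 2.11134 m^3/s
Step 2 — delivered flow: Q_field = 2.11134*(1 - 17/100) = 1.75241 m^3/s
Step 3 — volume delivered: V = 1.75241 * 5*3600 = 31543.4 m^3
Step 4 — area served: A = V / (depth/1000) = 31543.4 / 0.103 = 306200 m^2
Therefore the field area that can be irrigated = 306200 m^2.


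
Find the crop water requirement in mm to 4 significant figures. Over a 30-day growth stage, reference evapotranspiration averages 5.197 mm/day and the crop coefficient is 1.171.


Approach: apply the crop water requirement relation, CWR = ET0 * Kc * days.
CWR = 5.197 * 1.171 * 30 = 182.6 mm
Therefore the crop water requirement = 182.6 mm.


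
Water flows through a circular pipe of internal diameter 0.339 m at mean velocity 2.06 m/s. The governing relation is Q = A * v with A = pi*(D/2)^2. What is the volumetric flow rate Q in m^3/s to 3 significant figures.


A = pi*(0.339/2)^2 = 0.090259 m^2
Q = 0.090259 * 2.06 = 0.186 m^3/s
Therefore the volumetric flow rate Q = 0.186 m^3/s.


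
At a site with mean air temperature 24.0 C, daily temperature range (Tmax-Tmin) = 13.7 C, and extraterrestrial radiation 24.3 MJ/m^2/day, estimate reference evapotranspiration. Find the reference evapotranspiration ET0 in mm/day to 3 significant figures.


Approach: apply the Hargreaves-Samani method, ET0 = 0.0023*(Tmean+17.8)*sqrt(Tmax-Tmin)*0.408*Ra.
ET0 = 0.0023*(24.0+17.8)*sqrt(13.7)*0.408*24.3 = 3.53 mm/day
Therefore the reference evapotranspiration ET0 = 3.53 mm/day.


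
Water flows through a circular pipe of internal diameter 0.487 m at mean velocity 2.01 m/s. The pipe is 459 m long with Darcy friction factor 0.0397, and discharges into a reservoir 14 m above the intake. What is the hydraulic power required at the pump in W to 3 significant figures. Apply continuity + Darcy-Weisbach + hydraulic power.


Approach: apply continuity + Darcy-Weisbach + hydraulic power, Q = A*v; hf = f*(L/D)*(v^2/(2g)); H = static + hf; P = rho*g*Q*H.
Step 1 — flow rate (continuity, Q = A*v):
  A = pi*(0.487/2)^2 = 0.18627 m^2
  Q = 0.18627 * 2.01 = 0.37441 m^3/s
Step 2 — friction head loss (Darcy-Weisbach):
  hf = 0.0397 * (459/0.487) * (2.01^2 / (2*9.81))
  hf = 7.7049 m
Step 3 — total head: H = 14 + 7.7049 = 21.705 m
Step 4 — hydraulic power (P = rho*g*Q*H):
  P = 1000 * 9.81 * 0.37441 * 21.705 = 79700 W
Therefore the hydraulic power required at the pump = 79700 W.


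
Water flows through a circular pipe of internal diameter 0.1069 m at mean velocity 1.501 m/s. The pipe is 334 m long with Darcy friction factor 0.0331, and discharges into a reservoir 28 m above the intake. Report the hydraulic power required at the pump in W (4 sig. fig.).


Approach: apply continuity + Darcy-Weisbach + hydraulic power, Q = A*v; hf = f*(L/D)*(v^2/(2g)); H = static + hf; P = rho*g*Q*H.
Step 1 — flow rate (continuity, Q = A*v):
  A = pi*(0.1069/2)^2 = 0.00897522 m^2
  Q = 0.00897522 * 1.501 = 0.0134718 m^3/s
Step 2 — friction head loss (Darcy-Weisbach):
  hf = 0.0331 * (334/0.1069) * (1.501^2 / (2*9.81))
  hf = 11.8757 m
Step 3 — total head: H = 28 + 11.8757 = 39.8757 m
Step 4 — hydraulic power (P = rho*g*Q*H):
  P = 1000 * 9.81 * 0.0134718 * 39.8757 = 5270 W
Therefore the hydraulic power required at the pump = 5270 W.


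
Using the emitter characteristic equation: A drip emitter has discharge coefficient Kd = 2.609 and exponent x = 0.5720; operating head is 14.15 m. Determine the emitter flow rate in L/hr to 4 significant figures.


Approach: apply the emitter characteristic equation, q = Kd * h^x.
q = 2.609 * 14.15^0.5720 = 11.88 L/hr
Therefore the emitter flow rate = 11.88 L/hr.


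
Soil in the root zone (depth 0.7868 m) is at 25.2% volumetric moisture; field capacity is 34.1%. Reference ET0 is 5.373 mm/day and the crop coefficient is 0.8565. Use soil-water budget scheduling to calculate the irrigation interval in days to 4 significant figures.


Approach: apply soil-water budget scheduling, SMD = (FC-theta)/100*depth*1000; ETc = ET0*Kc; interval = SMD/ETc.
Step 1 — soil moisture deficit:
  SMD = (34.1 - 25.2)/100 * 0.7868 * 1000 = 70.0252 mm
Step 2 — daily crop ET (ETc = ET0*Kc):
  ETc = 5.373 * 0.8565 = 4.60197 mm/day
Step 3 — irrigation interval (SMD/ETc):
  interval = 70.0252 / 4.60197 = 15.22 days
Therefore the irrigation interval = 15.22 days.


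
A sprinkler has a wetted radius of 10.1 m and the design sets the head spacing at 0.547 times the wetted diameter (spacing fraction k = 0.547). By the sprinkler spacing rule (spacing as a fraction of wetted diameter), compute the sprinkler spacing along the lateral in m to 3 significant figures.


Approach: apply the sprinkler spacing rule (spacing as a fraction of wetted diameter), S = k*(2*R).
S = 0.547 * (2 * 10.1) = 11.0 m
Therefore the sprinkler spacing along the lateral = 11.0 m.


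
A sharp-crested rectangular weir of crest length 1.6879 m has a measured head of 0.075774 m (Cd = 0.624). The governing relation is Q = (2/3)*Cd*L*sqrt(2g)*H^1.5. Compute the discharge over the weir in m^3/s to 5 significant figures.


Q = (2/3)*0.624*1.6879*sqrt(2*9.81)*0.075774^1.5 = 0.064874 m^3/s
Therefore the discharge over the weir = 0.064874 m^3/s.


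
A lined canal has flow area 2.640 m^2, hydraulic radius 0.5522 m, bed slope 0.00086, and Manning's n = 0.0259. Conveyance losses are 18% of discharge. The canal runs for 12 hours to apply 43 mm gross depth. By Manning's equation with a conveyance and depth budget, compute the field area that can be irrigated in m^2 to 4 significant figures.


Approach: apply Manning's equation with a conveyance and depth budget, Q = (1/n)*A*R^(2/3)*S^(1/2); Q_field = Q*(1-loss); Area = Q_field*t/(d/1000).
Step 1 — canal discharge (Manning's equation):
  Q = (1/0.0259) * 2.640 * 0.5522^(2/3) * 0.00086^(1/2) = 2.01195 m^3/s
Step 2 — delivered flow: Q_field = 2.01195*(1 - 18/100) = 1.64980 m^3/s
Step 3 — volume delivered: V = 1.64980 * 12*3600 = 71271.4 m^3
Step 4 — area served: A = V / (depth/1000) = 71271.4 / 0.043 = 1657000 m^2
Therefore the field area that can be irrigated = 1657000 m^2.


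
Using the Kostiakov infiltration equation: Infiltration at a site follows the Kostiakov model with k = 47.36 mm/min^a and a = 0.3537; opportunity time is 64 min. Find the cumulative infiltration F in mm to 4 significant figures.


Approach: apply the Kostiakov infiltration equation, F = k*t^a.
F = 47.36 * 64^0.3537 = 206.2 mm
Therefore the cumulative infiltration F = 206.2 mm.


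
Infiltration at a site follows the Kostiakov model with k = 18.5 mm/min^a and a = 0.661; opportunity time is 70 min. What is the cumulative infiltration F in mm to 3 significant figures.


Approach: apply the Kostiakov infiltration equation, F = k*t^a.
F = 18.5 * 70^0.661 = 307 mm
Therefore the cumulative infiltration F = 307 mm.


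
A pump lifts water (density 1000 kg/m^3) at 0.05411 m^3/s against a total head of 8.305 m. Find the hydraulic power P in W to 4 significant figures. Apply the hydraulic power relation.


Approach: apply the hydraulic power relation, P = rho*g*Q*H.
P = 1000 * 9.81 * 0.05411 * 8.305 = 4408 W
Therefore the hydraulic power P = 4408 W.


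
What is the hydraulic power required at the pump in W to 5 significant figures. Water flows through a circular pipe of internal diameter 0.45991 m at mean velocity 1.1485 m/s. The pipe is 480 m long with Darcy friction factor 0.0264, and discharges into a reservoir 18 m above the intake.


Approach: apply continuity + Darcy-Weisbach + hydraulic power, Q = A*v; hf = f*(L/D)*(v^2/(2g)); H = static + hf; P = rho*g*Q*H.
Step 1 — flow rate (continuity, Q = A*v):
  A = pi*(0.45991/2)^2 = 0.1661252 m^2
  Q = 0.1661252 * 1.1485 = 0.1907948 m^3/s
Step 2 — friction head loss (Darcy-Weisbach):
  hf = 0.0264 * (480/0.45991) * (1.1485^2 / (2*9.81))
  hf = 1.852402 m
Step 3 — total head: H = 18 + 1.852402 = 19.85240 m
Step 4 — hydraulic power (P = rho*g*Q*H):
  P = 1000 * 9.81 * 0.1907948 * 19.85240 = 37158 W
Therefore the hydraulic power required at the pump = 37158 W.


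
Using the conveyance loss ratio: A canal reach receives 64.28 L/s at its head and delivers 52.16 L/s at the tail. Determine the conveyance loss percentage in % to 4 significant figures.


Approach: apply the conveyance loss ratio, loss% = ((Q_head - Q_tail)/Q_head)*100.
loss = ((64.28 - 52.16)/64.28)*100 = 18.86 %
Therefore the conveyance loss percentage = 18.86 %.


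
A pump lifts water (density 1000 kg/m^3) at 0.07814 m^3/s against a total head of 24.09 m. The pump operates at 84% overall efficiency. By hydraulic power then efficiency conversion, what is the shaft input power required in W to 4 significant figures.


Approach: apply hydraulic power then efficiency conversion, P = rho*g*Q*H; P_in = P/eta.
Step 1 — hydraulic power (P = rho*g*Q*H):
  P = 1000 * 9.81 * 0.07814 * 24.09 = 18466.3 W
Step 2 — input power: P_in = P/eta = 18466.3 / 0.84 = 21980 W
Therefore the shaft input power required = 21980 W.


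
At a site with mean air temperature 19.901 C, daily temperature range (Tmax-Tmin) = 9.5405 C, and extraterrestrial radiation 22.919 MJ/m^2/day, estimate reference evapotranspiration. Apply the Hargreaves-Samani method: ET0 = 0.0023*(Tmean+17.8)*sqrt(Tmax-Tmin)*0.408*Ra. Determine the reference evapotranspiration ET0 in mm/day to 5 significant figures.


ET0 = 0.0023*(19.901+17.8)*sqrt(9.5405)*0.408*22.919 = 2.5045 mm/day
Therefore the reference evapotranspiration ET0 = 2.5045 mm/day.


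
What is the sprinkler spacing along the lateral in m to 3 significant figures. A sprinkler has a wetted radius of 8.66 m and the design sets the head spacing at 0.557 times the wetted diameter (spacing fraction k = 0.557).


Approach: apply the sprinkler spacing rule (spacing as a fraction of wetted diameter), S = k*(2*R).
S = 0.557 * (2 * 8.66) = 9.65 m
Therefore the sprinkler spacing along the lateral = 9.65 m.


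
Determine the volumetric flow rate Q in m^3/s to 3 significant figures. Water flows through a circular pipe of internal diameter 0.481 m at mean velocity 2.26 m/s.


Approach: apply the continuity equation for pipe flow, Q = A * v with A = pi*(D/2)^2.
A = pi*(0.481/2)^2 = 0.18171 m^2
Q = 0.18171 * 2.26 = 0.411 m^3/s
Therefore the volumetric flow rate Q = 0.411 m^3/s.


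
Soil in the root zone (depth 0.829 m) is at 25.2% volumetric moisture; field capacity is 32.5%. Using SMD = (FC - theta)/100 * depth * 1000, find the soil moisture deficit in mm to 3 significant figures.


SMD = (32.5 - 25.2)/100 * 0.829 * 1000 = 60.5 mm
Therefore the soil moisture deficit = 60.5 mm.


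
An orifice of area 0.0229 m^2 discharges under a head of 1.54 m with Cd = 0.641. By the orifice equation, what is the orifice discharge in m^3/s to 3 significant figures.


Approach: apply the orifice equation, Q = Cd*A*sqrt(2*g*h).
Q = 0.641 * 0.0229 * sqrt(2*9.81*1.54) = 0.0807 m^3/s
Therefore the orifice discharge = 0.0807 m^3/s.


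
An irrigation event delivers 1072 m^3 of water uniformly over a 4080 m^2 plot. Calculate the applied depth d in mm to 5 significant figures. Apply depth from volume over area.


Approach: apply depth from volume over area, d = (V/A)*1000.
d = (1072 / 4080) * 1000 = 262.75 mm
Therefore the applied depth d = 262.75 mm.


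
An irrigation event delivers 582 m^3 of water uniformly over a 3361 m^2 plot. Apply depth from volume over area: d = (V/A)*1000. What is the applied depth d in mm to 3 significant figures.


d = (582 / 3361) * 1000 = 173 mm
Therefore the applied depth d = 173 mm.


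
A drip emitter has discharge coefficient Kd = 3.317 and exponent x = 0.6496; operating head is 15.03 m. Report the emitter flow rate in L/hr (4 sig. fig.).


Approach: apply the emitter characteristic equation, q = Kd * h^x.
q = 3.317 * 15.03^0.6496 = 19.29 L/hr
Therefore the emitter flow rate = 19.29 L/hr.


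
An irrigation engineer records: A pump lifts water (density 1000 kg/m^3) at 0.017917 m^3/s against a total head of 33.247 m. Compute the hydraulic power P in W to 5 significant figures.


Approach: apply the hydraulic power relation, P = rho*g*Q*H.
P = 1000 * 9.81 * 0.017917 * 33.247 = 5843.7 W
Therefore the hydraulic power P = 5843.7 W.


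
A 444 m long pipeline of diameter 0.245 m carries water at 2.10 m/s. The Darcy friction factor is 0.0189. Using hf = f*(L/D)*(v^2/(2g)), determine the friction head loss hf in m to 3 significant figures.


hf = 0.0189 * (444/0.245) * (2.10^2 / (2*9.81))
hf = 7.70 m
Therefore the friction head loss hf = 7.70 m.


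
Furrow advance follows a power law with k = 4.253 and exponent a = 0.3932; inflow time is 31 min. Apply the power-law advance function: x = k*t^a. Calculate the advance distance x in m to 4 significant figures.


x = 4.253 * 31^0.3932 = 16.41 m
Therefore the advance distance x = 16.41 m.


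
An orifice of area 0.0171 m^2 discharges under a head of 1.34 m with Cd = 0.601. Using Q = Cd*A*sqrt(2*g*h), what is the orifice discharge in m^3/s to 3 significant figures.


Q = 0.601 * 0.0171 * sqrt(2*9.81*1.34) = 0.0527 m^3/s
Therefore the orifice discharge = 0.0527 m^3/s.


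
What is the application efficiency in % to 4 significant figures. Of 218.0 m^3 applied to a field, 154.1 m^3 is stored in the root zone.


Approach: apply the application efficiency ratio, Ea = (stored/applied)*100.
Ea = (154.1/218.0)*100 = 70.69 %
Therefore the application efficiency = 70.69 %.
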